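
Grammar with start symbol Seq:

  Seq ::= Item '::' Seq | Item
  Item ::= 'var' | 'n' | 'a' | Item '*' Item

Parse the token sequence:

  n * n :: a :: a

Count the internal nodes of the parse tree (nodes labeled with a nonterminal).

8

[Seq [Item [Item n] * [Item n]] :: [Seq [Item a] :: [Seq [Item a]]]]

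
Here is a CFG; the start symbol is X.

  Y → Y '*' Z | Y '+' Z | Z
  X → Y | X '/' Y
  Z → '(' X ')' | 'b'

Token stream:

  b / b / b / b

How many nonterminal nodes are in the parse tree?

12

[X [X [X [X [Y [Z b]]] / [Y [Z b]]] / [Y [Z b]]] / [Y [Z b]]]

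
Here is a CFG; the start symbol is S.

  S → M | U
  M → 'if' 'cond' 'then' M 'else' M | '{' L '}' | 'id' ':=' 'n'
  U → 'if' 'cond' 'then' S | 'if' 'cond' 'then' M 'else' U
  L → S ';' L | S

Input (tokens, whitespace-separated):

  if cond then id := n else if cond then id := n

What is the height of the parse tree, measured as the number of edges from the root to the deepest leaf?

5

[S [U if cond then [M id := n] else [U if cond then [S [M id := n]]]]]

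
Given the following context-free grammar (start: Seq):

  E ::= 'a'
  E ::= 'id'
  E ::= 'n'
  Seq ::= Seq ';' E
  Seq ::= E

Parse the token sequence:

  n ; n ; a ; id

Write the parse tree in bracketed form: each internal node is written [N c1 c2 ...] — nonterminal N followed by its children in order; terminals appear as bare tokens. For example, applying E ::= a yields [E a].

[Seq [Seq [Seq [Seq [E n]] ; [E n]] ; [E a]] ; [E id]]

Seq
Seq ; E
Seq ; E ; E
Seq ; E ; E ; E
E ; E ; E ; E
n ; E ; E ; E
n ; n ; E ; E
n ; n ; a ; E
n ; n ; a ; id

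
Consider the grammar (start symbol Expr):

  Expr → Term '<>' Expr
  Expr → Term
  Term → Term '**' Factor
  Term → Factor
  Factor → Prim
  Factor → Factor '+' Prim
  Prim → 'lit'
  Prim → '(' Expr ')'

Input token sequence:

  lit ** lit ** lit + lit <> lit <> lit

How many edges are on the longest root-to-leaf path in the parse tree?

6

[Expr [Term [Term [Term [Factor [Prim lit]]] ** [Factor [Prim lit]]] ** [Factor [Factor [Prim lit]] + [Prim lit]]] <> [Expr [Term [Factor [Prim lit]]] <> [Expr [Term [Factor [Prim lit]]]]]]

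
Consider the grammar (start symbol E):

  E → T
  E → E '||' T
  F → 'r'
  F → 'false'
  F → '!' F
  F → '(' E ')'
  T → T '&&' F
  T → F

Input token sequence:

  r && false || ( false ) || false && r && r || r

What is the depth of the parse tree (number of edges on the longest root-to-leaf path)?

[E [E [E [E [T [T [F r]] && [F false]]] || [T [F ( [E [T [F false]]] )]]] || [T [T [T [F false]] && [F r]] && [F r]]] || [T [F r]]]

8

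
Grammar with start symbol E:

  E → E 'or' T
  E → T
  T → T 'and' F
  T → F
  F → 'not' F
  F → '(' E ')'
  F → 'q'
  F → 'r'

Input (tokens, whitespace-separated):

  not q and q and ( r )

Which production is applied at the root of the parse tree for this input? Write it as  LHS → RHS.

[E [T [T [T [F not [F q]]] and [F q]] and [F ( [E [T [F r]]] )]]]

E → T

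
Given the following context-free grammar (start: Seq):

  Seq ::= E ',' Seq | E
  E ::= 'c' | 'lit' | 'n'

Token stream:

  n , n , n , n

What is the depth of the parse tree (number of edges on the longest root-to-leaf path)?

[Seq [E n] , [Seq [E n] , [Seq [E n] , [Seq [E n]]]]]

5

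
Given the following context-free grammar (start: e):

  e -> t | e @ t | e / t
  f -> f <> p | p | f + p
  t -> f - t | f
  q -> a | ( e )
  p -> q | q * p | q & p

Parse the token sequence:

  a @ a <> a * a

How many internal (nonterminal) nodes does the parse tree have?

15

[e [e [t [f [p [q a]]]]] @ [t [f [f [p [q a]]] <> [p [q a] * [p [q a]]]]]]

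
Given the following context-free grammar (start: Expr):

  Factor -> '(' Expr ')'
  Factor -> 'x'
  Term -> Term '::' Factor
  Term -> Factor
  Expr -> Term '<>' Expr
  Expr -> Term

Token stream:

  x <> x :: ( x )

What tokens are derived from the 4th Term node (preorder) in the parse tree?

x

[Expr [Term [Factor x]] <> [Expr [Term [Term [Factor x]] :: [Factor ( [Expr [Term [Factor x]]] )]]]]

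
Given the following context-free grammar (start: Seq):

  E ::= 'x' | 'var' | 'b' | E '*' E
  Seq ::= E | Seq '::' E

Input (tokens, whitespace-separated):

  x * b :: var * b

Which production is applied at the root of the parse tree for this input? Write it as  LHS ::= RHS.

[Seq [Seq [E [E x] * [E b]]] :: [E [E var] * [E b]]]

Seq ::= Seq '::' E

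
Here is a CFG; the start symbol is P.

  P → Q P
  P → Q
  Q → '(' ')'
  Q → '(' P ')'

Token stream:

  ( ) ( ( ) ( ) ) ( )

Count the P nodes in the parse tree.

[P [Q ( )] [P [Q ( [P [Q ( )] [P [Q ( )]]] )] [P [Q ( )]]]]

5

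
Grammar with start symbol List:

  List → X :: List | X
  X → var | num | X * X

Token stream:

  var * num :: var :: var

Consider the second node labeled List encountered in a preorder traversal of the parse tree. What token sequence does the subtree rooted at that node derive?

[List [X [X var] * [X num]] :: [List [X var] :: [List [X var]]]]

var :: var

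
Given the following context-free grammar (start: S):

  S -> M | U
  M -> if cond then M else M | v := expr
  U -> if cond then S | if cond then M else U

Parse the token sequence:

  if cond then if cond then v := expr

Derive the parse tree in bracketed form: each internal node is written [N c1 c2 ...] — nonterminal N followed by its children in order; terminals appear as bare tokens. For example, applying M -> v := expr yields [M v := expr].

S
U
if cond then S
if cond then U
if cond then if cond then S
if cond then if cond then M
if cond then if cond then v := expr

[S [U if cond then [S [U if cond then [S [M v := expr]]]]]]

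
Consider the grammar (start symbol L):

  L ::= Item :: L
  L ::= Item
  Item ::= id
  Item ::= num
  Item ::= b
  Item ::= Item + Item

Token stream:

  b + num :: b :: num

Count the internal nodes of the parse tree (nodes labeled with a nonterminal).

8

[L [Item [Item b] + [Item num]] :: [L [Item b] :: [L [Item num]]]]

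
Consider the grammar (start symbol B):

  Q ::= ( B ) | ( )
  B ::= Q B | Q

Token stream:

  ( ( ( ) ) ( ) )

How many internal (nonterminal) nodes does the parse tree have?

8

[B [Q ( [B [Q ( [B [Q ( )]] )] [B [Q ( )]]] )]]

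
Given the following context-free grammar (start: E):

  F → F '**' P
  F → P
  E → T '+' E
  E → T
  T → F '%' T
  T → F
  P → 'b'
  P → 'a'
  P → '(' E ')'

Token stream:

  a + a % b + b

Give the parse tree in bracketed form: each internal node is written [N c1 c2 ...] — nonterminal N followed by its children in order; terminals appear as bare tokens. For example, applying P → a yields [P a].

[E [T [F [P a]]] + [E [T [F [P a]] % [T [F [P b]]]] + [E [T [F [P b]]]]]]

E
T + E
F + E
P + E
a + E
a + T + E
a + F % T + E
a + P % T + E
a + a % T + E
a + a % F + E
a + a % P + E
a + a % b + E
a + a % b + T
a + a % b + F
a + a % b + P
a + a % b + b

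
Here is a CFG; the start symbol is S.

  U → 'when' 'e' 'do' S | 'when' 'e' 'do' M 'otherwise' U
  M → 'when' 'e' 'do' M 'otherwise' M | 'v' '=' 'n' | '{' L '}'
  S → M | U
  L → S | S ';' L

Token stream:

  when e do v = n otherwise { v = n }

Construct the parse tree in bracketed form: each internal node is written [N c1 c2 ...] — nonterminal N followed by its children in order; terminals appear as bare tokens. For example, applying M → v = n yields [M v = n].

S
M
when e do M otherwise M
when e do v = n otherwise M
when e do v = n otherwise { L }
when e do v = n otherwise { S }
when e do v = n otherwise { M }
when e do v = n otherwise { v = n }

[S [M when e do [M v = n] otherwise [M { [L [S [M v = n]]] }]]]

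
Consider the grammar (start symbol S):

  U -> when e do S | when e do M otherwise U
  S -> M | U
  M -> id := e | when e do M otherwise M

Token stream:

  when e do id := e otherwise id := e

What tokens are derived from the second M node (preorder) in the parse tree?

id := e

[S [M when e do [M id := e] otherwise [M id := e]]]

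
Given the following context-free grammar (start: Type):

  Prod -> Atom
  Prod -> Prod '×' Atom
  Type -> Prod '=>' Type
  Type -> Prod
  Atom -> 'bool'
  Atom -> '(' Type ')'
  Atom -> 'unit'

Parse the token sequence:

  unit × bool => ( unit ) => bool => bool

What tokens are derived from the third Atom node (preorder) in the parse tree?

[Type [Prod [Prod [Atom unit]] × [Atom bool]] => [Type [Prod [Atom ( [Type [Prod [Atom unit]]] )]] => [Type [Prod [Atom bool]] => [Type [Prod [Atom bool]]]]]]

( unit )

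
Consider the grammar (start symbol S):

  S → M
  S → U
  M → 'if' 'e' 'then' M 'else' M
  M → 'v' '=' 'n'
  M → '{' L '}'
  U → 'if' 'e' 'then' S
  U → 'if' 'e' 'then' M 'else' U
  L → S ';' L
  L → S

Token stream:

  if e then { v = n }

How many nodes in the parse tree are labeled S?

3

[S [U if e then [S [M { [L [S [M v = n]]] }]]]]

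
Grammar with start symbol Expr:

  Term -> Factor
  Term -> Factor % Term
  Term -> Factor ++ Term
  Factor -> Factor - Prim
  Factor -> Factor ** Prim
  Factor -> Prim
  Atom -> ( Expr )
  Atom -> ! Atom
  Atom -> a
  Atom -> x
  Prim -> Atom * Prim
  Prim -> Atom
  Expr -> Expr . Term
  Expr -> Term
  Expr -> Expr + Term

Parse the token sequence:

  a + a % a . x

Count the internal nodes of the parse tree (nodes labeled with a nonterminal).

19

[Expr [Expr [Expr [Term [Factor [Prim [Atom a]]]]] + [Term [Factor [Prim [Atom a]]] % [Term [Factor [Prim [Atom a]]]]]] . [Term [Factor [Prim [Atom x]]]]]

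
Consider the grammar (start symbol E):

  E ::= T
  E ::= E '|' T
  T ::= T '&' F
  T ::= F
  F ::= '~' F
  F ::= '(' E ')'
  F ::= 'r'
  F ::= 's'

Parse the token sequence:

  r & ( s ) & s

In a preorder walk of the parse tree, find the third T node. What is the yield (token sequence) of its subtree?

[E [T [T [T [F r]] & [F ( [E [T [F s]]] )]] & [F s]]]

r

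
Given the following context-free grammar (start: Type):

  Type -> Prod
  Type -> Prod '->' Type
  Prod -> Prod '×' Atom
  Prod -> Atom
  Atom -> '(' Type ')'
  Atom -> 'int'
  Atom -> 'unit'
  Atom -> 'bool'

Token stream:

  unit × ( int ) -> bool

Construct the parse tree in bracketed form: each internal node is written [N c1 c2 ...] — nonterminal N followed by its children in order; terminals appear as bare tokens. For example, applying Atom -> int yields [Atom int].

[Type [Prod [Prod [Atom unit]] × [Atom ( [Type [Prod [Atom int]]] )]] -> [Type [Prod [Atom bool]]]]

Type
Prod -> Type
Prod × Atom -> Type
Atom × Atom -> Type
unit × Atom -> Type
unit × ( Type ) -> Type
unit × ( Prod ) -> Type
unit × ( Atom ) -> Type
unit × ( int ) -> Type
unit × ( int ) -> Prod
unit × ( int ) -> Atom
unit × ( int ) -> bool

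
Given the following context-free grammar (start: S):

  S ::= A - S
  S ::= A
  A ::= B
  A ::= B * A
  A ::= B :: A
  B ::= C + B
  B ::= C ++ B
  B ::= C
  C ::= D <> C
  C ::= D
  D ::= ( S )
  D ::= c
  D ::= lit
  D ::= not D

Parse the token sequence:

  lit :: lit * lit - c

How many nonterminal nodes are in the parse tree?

[S [A [B [C [D lit]]] :: [A [B [C [D lit]]] * [A [B [C [D lit]]]]]] - [S [A [B [C [D c]]]]]]

18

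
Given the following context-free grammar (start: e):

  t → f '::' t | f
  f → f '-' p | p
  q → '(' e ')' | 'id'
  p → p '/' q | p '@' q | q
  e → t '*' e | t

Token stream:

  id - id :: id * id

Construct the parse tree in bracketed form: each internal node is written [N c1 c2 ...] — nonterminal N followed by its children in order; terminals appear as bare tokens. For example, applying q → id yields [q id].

[e [t [f [f [p [q id]]] - [p [q id]]] :: [t [f [p [q id]]]]] * [e [t [f [p [q id]]]]]]

e
t * e
f :: t * e
f - p :: t * e
p - p :: t * e
q - p :: t * e
id - p :: t * e
id - q :: t * e
id - id :: t * e
id - id :: f * e
id - id :: p * e
id - id :: q * e
id - id :: id * e
id - id :: id * t
id - id :: id * f
id - id :: id * p
id - id :: id * q
id - id :: id * id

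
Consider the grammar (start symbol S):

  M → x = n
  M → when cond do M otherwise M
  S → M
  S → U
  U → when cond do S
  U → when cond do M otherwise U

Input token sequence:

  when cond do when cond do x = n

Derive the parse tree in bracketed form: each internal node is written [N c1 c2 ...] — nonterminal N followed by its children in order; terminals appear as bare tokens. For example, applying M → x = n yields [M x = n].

[S [U when cond do [S [U when cond do [S [M x = n]]]]]]

S
U
when cond do S
when cond do U
when cond do when cond do S
when cond do when cond do M
when cond do when cond do x = n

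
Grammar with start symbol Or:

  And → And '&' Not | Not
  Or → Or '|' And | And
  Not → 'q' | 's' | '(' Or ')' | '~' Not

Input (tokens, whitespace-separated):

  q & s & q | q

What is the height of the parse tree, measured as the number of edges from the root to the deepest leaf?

6

[Or [Or [And [And [And [Not q]] & [Not s]] & [Not q]]] | [And [Not q]]]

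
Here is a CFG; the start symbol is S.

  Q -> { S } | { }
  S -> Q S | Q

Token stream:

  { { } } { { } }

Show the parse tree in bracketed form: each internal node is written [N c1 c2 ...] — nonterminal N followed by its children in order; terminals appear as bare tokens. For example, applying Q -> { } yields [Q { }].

[S [Q { [S [Q { }]] }] [S [Q { [S [Q { }]] }]]]

S
Q S
{ S } S
{ Q } S
{ { } } S
{ { } } Q
{ { } } { S }
{ { } } { Q }
{ { } } { { } }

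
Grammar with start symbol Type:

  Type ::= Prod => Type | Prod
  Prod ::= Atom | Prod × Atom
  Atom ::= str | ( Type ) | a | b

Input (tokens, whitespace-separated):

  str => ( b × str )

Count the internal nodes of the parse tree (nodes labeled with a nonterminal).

[Type [Prod [Atom str]] => [Type [Prod [Atom ( [Type [Prod [Prod [Atom b]] × [Atom str]]] )]]]]

11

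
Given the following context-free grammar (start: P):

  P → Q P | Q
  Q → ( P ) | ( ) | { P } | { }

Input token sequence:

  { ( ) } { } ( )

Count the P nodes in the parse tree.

[P [Q { [P [Q ( )]] }] [P [Q { }] [P [Q ( )]]]]

4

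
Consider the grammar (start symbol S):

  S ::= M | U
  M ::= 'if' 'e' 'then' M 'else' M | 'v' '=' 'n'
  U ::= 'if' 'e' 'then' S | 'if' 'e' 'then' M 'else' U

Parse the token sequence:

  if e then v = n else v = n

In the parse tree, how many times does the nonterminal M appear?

[S [M if e then [M v = n] else [M v = n]]]

3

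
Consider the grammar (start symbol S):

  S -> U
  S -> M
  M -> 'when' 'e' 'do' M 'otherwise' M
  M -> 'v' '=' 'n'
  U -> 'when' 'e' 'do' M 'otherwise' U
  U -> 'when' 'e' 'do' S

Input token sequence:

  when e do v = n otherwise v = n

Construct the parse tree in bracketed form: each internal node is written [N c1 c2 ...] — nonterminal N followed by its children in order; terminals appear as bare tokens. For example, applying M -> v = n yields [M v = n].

[S [M when e do [M v = n] otherwise [M v = n]]]

S
M
when e do M otherwise M
when e do v = n otherwise M
when e do v = n otherwise v = n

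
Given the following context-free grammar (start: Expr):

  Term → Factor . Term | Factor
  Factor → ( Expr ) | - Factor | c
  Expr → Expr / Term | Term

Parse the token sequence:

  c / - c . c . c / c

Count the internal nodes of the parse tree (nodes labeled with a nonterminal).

[Expr [Expr [Expr [Term [Factor c]]] / [Term [Factor - [Factor c]] . [Term [Factor c] . [Term [Factor c]]]]] / [Term [Factor c]]]

14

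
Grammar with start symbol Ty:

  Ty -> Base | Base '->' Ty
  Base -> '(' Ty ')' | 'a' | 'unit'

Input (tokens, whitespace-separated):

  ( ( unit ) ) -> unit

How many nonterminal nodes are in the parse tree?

8

[Ty [Base ( [Ty [Base ( [Ty [Base unit]] )]] )] -> [Ty [Base unit]]]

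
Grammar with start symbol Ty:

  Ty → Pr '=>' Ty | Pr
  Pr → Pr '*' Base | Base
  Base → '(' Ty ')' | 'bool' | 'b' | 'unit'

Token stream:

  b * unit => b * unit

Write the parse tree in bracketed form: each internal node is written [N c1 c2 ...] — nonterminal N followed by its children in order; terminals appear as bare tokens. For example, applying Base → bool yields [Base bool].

[Ty [Pr [Pr [Base b]] * [Base unit]] => [Ty [Pr [Pr [Base b]] * [Base unit]]]]

Ty
Pr => Ty
Pr * Base => Ty
Base * Base => Ty
b * Base => Ty
b * unit => Ty
b * unit => Pr
b * unit => Pr * Base
b * unit => Base * Base
b * unit => b * Base
b * unit => b * unit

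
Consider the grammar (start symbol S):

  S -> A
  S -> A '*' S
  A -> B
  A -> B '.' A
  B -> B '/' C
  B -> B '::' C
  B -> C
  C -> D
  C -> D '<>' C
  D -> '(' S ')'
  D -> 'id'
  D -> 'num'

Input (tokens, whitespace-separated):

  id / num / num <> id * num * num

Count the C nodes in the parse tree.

6

[S [A [B [B [B [C [D id]]] / [C [D num]]] / [C [D num] <> [C [D id]]]]] * [S [A [B [C [D num]]]] * [S [A [B [C [D num]]]]]]]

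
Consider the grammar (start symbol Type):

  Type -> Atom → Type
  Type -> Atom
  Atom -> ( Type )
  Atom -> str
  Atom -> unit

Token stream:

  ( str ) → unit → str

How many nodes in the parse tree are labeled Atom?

4

[Type [Atom ( [Type [Atom str]] )] → [Type [Atom unit] → [Type [Atom str]]]]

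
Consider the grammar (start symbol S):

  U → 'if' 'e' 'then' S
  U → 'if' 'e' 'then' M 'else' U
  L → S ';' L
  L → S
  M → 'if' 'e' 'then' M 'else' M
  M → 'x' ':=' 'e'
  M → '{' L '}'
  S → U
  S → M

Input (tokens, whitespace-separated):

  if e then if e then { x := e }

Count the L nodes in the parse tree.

1

[S [U if e then [S [U if e then [S [M { [L [S [M x := e]]] }]]]]]]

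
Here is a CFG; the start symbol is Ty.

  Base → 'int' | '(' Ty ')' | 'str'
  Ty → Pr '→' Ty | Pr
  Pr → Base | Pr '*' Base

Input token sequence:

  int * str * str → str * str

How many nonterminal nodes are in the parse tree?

12

[Ty [Pr [Pr [Pr [Base int]] * [Base str]] * [Base str]] → [Ty [Pr [Pr [Base str]] * [Base str]]]]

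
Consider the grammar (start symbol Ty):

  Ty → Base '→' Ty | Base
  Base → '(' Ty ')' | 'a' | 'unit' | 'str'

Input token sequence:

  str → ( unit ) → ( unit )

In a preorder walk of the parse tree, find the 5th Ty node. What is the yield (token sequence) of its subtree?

unit

[Ty [Base str] → [Ty [Base ( [Ty [Base unit]] )] → [Ty [Base ( [Ty [Base unit]] )]]]]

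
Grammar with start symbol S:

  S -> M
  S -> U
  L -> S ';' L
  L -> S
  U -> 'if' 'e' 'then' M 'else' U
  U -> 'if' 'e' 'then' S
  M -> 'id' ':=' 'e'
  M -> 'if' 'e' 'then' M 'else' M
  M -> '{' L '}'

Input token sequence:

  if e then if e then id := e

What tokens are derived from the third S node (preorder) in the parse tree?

[S [U if e then [S [U if e then [S [M id := e]]]]]]

id := e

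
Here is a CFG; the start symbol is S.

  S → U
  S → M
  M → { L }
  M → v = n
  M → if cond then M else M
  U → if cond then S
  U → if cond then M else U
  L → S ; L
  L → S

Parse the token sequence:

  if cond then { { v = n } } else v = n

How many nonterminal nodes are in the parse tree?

[S [M if cond then [M { [L [S [M { [L [S [M v = n]]] }]]] }] else [M v = n]]]

10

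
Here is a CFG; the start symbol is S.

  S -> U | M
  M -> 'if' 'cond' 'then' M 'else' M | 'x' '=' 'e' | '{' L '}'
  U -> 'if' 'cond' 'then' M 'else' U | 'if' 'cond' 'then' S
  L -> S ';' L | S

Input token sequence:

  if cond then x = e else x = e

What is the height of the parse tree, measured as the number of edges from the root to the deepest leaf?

3

[S [M if cond then [M x = e] else [M x = e]]]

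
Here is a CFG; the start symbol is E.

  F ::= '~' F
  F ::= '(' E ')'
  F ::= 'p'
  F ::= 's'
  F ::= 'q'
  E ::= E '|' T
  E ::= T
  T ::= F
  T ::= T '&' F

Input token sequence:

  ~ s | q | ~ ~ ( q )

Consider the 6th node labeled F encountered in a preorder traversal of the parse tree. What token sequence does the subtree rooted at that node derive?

[E [E [E [T [F ~ [F s]]]] | [T [F q]]] | [T [F ~ [F ~ [F ( [E [T [F q]]] )]]]]]

( q )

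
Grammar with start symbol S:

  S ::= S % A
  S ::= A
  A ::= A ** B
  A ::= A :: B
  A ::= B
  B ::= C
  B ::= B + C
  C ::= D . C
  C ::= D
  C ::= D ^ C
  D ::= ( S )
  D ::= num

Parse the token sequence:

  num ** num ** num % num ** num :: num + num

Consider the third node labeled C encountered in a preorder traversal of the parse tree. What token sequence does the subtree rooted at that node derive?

[S [S [A [A [A [B [C [D num]]]] ** [B [C [D num]]]] ** [B [C [D num]]]]] % [A [A [A [B [C [D num]]]] ** [B [C [D num]]]] :: [B [B [C [D num]]] + [C [D num]]]]]

num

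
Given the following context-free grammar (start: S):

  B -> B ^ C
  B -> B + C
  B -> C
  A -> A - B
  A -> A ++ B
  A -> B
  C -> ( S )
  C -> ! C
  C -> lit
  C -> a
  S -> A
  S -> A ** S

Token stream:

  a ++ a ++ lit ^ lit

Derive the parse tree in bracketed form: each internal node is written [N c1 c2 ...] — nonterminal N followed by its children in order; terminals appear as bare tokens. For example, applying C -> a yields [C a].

[S [A [A [A [B [C a]]] ++ [B [C a]]] ++ [B [B [C lit]] ^ [C lit]]]]

S
A
A ++ B
A ++ B ++ B
B ++ B ++ B
C ++ B ++ B
a ++ B ++ B
a ++ C ++ B
a ++ a ++ B
a ++ a ++ B ^ C
a ++ a ++ C ^ C
a ++ a ++ lit ^ C
a ++ a ++ lit ^ lit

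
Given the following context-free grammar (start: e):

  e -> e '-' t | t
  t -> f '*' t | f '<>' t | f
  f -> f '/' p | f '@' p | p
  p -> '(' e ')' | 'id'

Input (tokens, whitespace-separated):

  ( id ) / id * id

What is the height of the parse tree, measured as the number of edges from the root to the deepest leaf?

[e [t [f [f [p ( [e [t [f [p id]]]] )]] / [p id]] * [t [f [p id]]]]]

9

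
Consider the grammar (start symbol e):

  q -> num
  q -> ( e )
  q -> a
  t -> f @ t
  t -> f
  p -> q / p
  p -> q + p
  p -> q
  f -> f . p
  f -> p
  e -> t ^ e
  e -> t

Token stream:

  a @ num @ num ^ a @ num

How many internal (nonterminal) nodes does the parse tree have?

[e [t [f [p [q a]]] @ [t [f [p [q num]]] @ [t [f [p [q num]]]]]] ^ [e [t [f [p [q a]]] @ [t [f [p [q num]]]]]]]

22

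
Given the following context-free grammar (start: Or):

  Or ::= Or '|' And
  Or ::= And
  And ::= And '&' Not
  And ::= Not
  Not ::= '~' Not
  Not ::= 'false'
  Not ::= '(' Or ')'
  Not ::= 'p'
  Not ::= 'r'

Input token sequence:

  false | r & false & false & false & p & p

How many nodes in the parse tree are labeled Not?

[Or [Or [And [Not false]]] | [And [And [And [And [And [And [Not r]] & [Not false]] & [Not false]] & [Not false]] & [Not p]] & [Not p]]]

7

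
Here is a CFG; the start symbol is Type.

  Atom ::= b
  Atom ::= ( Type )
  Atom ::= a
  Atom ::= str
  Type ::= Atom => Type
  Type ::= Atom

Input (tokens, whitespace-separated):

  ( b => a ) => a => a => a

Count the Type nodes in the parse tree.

[Type [Atom ( [Type [Atom b] => [Type [Atom a]]] )] => [Type [Atom a] => [Type [Atom a] => [Type [Atom a]]]]]

6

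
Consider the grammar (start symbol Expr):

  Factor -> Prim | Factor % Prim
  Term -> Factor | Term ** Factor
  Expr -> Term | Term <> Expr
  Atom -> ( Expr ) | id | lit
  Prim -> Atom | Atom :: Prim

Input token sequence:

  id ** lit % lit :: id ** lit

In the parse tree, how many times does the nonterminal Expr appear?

[Expr [Term [Term [Term [Factor [Prim [Atom id]]]] ** [Factor [Factor [Prim [Atom lit]]] % [Prim [Atom lit] :: [Prim [Atom id]]]]] ** [Factor [Prim [Atom lit]]]]]

1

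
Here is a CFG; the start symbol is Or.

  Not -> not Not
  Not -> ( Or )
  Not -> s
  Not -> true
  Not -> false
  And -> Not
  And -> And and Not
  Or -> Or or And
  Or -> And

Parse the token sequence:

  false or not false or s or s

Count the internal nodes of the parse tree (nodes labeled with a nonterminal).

13

[Or [Or [Or [Or [And [Not false]]] or [And [Not not [Not false]]]] or [And [Not s]]] or [And [Not s]]]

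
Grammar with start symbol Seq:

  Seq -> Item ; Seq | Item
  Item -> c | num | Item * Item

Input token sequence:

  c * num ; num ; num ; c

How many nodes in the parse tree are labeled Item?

6

[Seq [Item [Item c] * [Item num]] ; [Seq [Item num] ; [Seq [Item num] ; [Seq [Item c]]]]]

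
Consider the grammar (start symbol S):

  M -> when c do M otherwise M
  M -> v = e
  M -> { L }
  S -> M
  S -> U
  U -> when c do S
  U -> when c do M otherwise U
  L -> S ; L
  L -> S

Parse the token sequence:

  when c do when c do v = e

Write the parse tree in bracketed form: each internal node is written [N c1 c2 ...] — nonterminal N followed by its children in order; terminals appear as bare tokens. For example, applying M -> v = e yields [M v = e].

[S [U when c do [S [U when c do [S [M v = e]]]]]]

S
U
when c do S
when c do U
when c do when c do S
when c do when c do M
when c do when c do v = e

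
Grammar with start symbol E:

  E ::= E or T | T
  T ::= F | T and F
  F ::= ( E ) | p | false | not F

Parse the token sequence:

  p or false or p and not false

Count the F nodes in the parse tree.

5

[E [E [E [T [F p]]] or [T [F false]]] or [T [T [F p]] and [F not [F false]]]]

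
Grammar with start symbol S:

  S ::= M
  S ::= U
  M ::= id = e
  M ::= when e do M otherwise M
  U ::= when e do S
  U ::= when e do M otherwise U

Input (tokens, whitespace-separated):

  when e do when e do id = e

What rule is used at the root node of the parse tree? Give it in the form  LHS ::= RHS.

[S [U when e do [S [U when e do [S [M id = e]]]]]]

S ::= U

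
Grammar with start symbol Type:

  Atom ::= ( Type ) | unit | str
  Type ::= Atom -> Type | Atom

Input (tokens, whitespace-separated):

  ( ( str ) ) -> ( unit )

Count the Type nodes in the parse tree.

[Type [Atom ( [Type [Atom ( [Type [Atom str]] )]] )] -> [Type [Atom ( [Type [Atom unit]] )]]]

5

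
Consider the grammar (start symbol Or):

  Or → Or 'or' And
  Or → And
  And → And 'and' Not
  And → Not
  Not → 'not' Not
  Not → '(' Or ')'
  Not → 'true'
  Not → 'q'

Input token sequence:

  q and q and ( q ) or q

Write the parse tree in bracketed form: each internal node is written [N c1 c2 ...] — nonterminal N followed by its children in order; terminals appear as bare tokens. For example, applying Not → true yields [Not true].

Or
Or or And
And or And
And and Not or And
And and Not and Not or And
Not and Not and Not or And
q and Not and Not or And
q and q and Not or And
q and q and ( Or ) or And
q and q and ( And ) or And
q and q and ( Not ) or And
q and q and ( q ) or And
q and q and ( q ) or Not
q and q and ( q ) or q

[Or [Or [And [And [And [Not q]] and [Not q]] and [Not ( [Or [And [Not q]]] )]]] or [And [Not q]]]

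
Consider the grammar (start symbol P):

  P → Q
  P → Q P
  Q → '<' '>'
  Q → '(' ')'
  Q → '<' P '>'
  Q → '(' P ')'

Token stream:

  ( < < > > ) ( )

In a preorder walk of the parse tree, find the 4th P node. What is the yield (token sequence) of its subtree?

( )

[P [Q ( [P [Q < [P [Q < >]] >]] )] [P [Q ( )]]]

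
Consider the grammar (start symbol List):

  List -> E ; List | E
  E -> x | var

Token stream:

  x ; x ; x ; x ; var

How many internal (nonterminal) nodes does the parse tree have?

[List [E x] ; [List [E x] ; [List [E x] ; [List [E x] ; [List [E var]]]]]]

10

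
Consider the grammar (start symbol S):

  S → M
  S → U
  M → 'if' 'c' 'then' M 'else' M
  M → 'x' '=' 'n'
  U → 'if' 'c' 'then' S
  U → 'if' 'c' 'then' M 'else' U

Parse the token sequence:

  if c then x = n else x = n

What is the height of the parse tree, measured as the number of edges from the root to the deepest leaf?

[S [M if c then [M x = n] else [M x = n]]]

3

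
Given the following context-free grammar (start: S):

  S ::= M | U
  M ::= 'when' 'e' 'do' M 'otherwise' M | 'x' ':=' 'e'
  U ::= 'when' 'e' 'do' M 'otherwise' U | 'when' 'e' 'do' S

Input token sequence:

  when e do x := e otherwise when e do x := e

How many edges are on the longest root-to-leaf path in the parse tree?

[S [U when e do [M x := e] otherwise [U when e do [S [M x := e]]]]]

5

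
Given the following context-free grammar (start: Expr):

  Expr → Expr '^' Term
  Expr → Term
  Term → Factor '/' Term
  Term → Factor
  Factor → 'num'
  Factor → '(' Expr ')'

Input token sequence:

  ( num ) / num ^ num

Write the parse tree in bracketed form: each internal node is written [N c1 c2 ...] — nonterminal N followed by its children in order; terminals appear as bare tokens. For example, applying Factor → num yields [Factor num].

Expr
Expr ^ Term
Term ^ Term
Factor / Term ^ Term
( Expr ) / Term ^ Term
( Term ) / Term ^ Term
( Factor ) / Term ^ Term
( num ) / Term ^ Term
( num ) / Factor ^ Term
( num ) / num ^ Term
( num ) / num ^ Factor
( num ) / num ^ num

[Expr [Expr [Term [Factor ( [Expr [Term [Factor num]]] )] / [Term [Factor num]]]] ^ [Term [Factor num]]]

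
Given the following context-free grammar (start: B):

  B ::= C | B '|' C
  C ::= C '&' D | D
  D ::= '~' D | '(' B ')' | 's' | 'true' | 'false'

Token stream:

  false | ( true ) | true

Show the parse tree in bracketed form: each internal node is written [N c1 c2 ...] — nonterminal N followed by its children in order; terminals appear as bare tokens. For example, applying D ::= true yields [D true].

B
B | C
B | C | C
C | C | C
D | C | C
false | C | C
false | D | C
false | ( B ) | C
false | ( C ) | C
false | ( D ) | C
false | ( true ) | C
false | ( true ) | D
false | ( true ) | true

[B [B [B [C [D false]]] | [C [D ( [B [C [D true]]] )]]] | [C [D true]]]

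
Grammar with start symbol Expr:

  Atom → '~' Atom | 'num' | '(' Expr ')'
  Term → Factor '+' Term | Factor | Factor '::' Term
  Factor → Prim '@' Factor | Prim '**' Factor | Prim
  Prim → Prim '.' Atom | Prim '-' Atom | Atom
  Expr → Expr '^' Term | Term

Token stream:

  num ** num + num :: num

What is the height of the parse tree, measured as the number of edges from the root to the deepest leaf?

7

[Expr [Term [Factor [Prim [Atom num]] ** [Factor [Prim [Atom num]]]] + [Term [Factor [Prim [Atom num]]] :: [Term [Factor [Prim [Atom num]]]]]]]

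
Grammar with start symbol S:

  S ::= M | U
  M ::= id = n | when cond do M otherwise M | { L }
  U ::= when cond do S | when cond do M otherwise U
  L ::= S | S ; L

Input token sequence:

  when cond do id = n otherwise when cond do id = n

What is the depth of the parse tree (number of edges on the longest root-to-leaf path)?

[S [U when cond do [M id = n] otherwise [U when cond do [S [M id = n]]]]]

5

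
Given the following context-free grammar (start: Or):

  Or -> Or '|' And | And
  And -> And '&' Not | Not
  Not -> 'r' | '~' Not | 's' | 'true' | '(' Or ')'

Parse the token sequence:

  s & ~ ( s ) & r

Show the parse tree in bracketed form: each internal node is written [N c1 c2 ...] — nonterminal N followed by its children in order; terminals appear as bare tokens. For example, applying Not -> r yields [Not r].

Or
And
And & Not
And & Not & Not
Not & Not & Not
s & Not & Not
s & ~ Not & Not
s & ~ ( Or ) & Not
s & ~ ( And ) & Not
s & ~ ( Not ) & Not
s & ~ ( s ) & Not
s & ~ ( s ) & r

[Or [And [And [And [Not s]] & [Not ~ [Not ( [Or [And [Not s]]] )]]] & [Not r]]]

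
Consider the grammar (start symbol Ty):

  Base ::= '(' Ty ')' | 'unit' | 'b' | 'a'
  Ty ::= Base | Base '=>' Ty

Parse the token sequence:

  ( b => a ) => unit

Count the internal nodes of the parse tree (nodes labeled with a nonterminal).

[Ty [Base ( [Ty [Base b] => [Ty [Base a]]] )] => [Ty [Base unit]]]

8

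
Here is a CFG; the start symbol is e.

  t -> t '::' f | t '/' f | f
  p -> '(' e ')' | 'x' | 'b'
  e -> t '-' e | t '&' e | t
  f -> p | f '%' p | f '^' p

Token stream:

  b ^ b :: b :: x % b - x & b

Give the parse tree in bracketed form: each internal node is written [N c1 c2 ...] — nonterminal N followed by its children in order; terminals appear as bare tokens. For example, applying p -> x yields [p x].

[e [t [t [t [f [f [p b]] ^ [p b]]] :: [f [p b]]] :: [f [f [p x]] % [p b]]] - [e [t [f [p x]]] & [e [t [f [p b]]]]]]

e
t - e
t :: f - e
t :: f :: f - e
f :: f :: f - e
f ^ p :: f :: f - e
p ^ p :: f :: f - e
b ^ p :: f :: f - e
b ^ b :: f :: f - e
b ^ b :: p :: f - e
b ^ b :: b :: f - e
b ^ b :: b :: f % p - e
b ^ b :: b :: p % p - e
b ^ b :: b :: x % p - e
b ^ b :: b :: x % b - e
b ^ b :: b :: x % b - t & e
b ^ b :: b :: x % b - f & e
b ^ b :: b :: x % b - p & e
b ^ b :: b :: x % b - x & e
b ^ b :: b :: x % b - x & t
b ^ b :: b :: x % b - x & f
b ^ b :: b :: x % b - x & p
b ^ b :: b :: x % b - x & b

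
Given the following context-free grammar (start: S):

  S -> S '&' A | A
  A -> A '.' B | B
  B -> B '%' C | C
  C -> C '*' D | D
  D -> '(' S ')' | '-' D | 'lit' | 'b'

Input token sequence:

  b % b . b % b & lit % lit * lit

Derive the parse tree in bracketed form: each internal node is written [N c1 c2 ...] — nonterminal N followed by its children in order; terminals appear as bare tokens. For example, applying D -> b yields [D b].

[S [S [A [A [B [B [C [D b]]] % [C [D b]]]] . [B [B [C [D b]]] % [C [D b]]]]] & [A [B [B [C [D lit]]] % [C [C [D lit]] * [D lit]]]]]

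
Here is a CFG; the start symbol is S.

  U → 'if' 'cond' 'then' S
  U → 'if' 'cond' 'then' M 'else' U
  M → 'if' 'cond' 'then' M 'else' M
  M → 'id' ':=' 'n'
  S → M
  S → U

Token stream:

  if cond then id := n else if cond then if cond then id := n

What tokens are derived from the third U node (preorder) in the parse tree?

if cond then id := n

[S [U if cond then [M id := n] else [U if cond then [S [U if cond then [S [M id := n]]]]]]]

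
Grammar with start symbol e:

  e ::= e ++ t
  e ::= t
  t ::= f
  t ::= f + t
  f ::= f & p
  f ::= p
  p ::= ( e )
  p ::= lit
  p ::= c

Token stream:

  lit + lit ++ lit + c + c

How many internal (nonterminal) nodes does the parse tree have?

17

[e [e [t [f [p lit]] + [t [f [p lit]]]]] ++ [t [f [p lit]] + [t [f [p c]] + [t [f [p c]]]]]]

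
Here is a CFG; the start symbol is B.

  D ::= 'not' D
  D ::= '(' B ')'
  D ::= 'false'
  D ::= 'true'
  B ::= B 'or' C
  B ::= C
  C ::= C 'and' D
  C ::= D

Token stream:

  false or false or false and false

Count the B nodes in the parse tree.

[B [B [B [C [D false]]] or [C [D false]]] or [C [C [D false]] and [D false]]]

3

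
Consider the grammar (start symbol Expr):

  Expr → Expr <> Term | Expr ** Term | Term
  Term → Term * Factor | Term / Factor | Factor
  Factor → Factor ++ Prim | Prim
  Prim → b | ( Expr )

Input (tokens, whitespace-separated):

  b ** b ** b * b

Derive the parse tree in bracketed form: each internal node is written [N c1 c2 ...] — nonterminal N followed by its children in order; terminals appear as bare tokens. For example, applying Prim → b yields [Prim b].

Expr
Expr ** Term
Expr ** Term ** Term
Term ** Term ** Term
Factor ** Term ** Term
Prim ** Term ** Term
b ** Term ** Term
b ** Factor ** Term
b ** Prim ** Term
b ** b ** Term
b ** b ** Term * Factor
b ** b ** Factor * Factor
b ** b ** Prim * Factor
b ** b ** b * Factor
b ** b ** b * Prim
b ** b ** b * b

[Expr [Expr [Expr [Term [Factor [Prim b]]]] ** [Term [Factor [Prim b]]]] ** [Term [Term [Factor [Prim b]]] * [Factor [Prim b]]]]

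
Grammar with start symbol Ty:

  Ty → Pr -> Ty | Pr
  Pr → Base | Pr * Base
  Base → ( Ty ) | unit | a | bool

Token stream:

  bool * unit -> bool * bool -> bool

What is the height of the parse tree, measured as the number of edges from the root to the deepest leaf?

[Ty [Pr [Pr [Base bool]] * [Base unit]] -> [Ty [Pr [Pr [Base bool]] * [Base bool]] -> [Ty [Pr [Base bool]]]]]

5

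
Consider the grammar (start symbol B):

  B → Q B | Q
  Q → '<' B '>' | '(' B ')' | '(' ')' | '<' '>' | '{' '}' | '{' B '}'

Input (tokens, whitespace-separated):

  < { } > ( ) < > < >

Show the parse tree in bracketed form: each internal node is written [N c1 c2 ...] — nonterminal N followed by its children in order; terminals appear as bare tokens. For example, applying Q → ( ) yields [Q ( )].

B
Q B
< B > B
< Q > B
< { } > B
< { } > Q B
< { } > ( ) B
< { } > ( ) Q B
< { } > ( ) < > B
< { } > ( ) < > Q
< { } > ( ) < > < >

[B [Q < [B [Q { }]] >] [B [Q ( )] [B [Q < >] [B [Q < >]]]]]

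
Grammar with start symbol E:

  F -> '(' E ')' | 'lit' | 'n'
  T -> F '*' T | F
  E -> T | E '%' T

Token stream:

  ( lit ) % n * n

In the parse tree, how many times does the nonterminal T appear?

[E [E [T [F ( [E [T [F lit]]] )]]] % [T [F n] * [T [F n]]]]

4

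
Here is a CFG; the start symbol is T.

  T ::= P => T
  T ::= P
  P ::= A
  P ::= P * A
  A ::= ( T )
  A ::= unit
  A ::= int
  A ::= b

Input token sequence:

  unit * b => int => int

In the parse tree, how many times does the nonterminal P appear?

4

[T [P [P [A unit]] * [A b]] => [T [P [A int]] => [T [P [A int]]]]]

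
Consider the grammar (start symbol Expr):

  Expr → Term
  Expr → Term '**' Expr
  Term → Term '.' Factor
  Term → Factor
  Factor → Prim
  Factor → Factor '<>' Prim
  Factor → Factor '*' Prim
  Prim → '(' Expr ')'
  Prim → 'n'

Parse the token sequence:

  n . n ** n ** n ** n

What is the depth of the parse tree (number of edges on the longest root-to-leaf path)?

[Expr [Term [Term [Factor [Prim n]]] . [Factor [Prim n]]] ** [Expr [Term [Factor [Prim n]]] ** [Expr [Term [Factor [Prim n]]] ** [Expr [Term [Factor [Prim n]]]]]]]

7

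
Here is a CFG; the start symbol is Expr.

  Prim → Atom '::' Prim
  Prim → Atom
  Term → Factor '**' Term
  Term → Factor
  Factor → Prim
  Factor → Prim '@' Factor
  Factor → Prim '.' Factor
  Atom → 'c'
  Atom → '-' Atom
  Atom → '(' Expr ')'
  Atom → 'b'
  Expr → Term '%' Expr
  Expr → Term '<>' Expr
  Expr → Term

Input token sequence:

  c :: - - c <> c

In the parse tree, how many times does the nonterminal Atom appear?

[Expr [Term [Factor [Prim [Atom c] :: [Prim [Atom - [Atom - [Atom c]]]]]]] <> [Expr [Term [Factor [Prim [Atom c]]]]]]

5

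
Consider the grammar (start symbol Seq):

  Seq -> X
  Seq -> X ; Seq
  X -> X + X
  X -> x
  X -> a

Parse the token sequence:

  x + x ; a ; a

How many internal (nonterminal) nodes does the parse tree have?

[Seq [X [X x] + [X x]] ; [Seq [X a] ; [Seq [X a]]]]

8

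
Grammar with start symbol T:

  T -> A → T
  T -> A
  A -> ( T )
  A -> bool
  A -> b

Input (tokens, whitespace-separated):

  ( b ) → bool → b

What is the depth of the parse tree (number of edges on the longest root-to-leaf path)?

4

[T [A ( [T [A b]] )] → [T [A bool] → [T [A b]]]]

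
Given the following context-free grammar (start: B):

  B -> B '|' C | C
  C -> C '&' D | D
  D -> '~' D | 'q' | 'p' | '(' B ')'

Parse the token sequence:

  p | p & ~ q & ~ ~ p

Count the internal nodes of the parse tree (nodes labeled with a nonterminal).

[B [B [C [D p]]] | [C [C [C [D p]] & [D ~ [D q]]] & [D ~ [D ~ [D p]]]]]

13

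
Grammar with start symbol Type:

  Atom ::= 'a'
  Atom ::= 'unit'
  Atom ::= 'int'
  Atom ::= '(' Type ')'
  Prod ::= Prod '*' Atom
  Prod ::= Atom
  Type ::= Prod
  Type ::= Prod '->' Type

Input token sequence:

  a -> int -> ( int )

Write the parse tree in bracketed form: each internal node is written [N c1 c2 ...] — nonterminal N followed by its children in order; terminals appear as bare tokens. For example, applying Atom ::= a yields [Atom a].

[Type [Prod [Atom a]] -> [Type [Prod [Atom int]] -> [Type [Prod [Atom ( [Type [Prod [Atom int]]] )]]]]]

Type
Prod -> Type
Atom -> Type
a -> Type
a -> Prod -> Type
a -> Atom -> Type
a -> int -> Type
a -> int -> Prod
a -> int -> Atom
a -> int -> ( Type )
a -> int -> ( Prod )
a -> int -> ( Atom )
a -> int -> ( int )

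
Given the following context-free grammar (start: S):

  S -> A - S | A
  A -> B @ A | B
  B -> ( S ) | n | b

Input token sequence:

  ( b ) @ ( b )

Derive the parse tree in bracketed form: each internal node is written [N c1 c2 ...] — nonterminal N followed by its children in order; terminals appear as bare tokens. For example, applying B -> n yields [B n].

S
A
B @ A
( S ) @ A
( A ) @ A
( B ) @ A
( b ) @ A
( b ) @ B
( b ) @ ( S )
( b ) @ ( A )
( b ) @ ( B )
( b ) @ ( b )

[S [A [B ( [S [A [B b]]] )] @ [A [B ( [S [A [B b]]] )]]]]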